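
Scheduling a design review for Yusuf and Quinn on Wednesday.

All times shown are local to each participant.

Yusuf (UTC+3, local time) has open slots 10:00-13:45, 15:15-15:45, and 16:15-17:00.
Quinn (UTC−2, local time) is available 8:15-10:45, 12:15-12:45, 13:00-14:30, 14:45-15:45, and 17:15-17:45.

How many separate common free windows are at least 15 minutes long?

2

Yusuf → UTC: 07:00–10:45, 12:15–12:45, 13:15–14:00.
Quinn → UTC: 10:15–12:45, 14:15–14:45, 15:00–16:30, 16:45–17:45, 19:15–19:45.
Yusuf ∩ Quinn: 10:15–10:45, 12:15–12:45.
Windows ≥ 15 min: 10:15–10:45, 12:15–12:45.
That's 2 windows.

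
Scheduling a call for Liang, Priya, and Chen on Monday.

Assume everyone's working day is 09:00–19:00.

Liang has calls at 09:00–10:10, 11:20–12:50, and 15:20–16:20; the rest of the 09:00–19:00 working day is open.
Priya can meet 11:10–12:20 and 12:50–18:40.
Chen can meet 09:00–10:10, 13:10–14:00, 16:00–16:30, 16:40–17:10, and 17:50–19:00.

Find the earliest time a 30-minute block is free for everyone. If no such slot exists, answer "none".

Liang free within 09:00–19:00: 10:10–11:20, 12:50–15:20, 16:20–19:00.
Liang ∩ Priya: 11:10–11:20, 12:50–15:20, 16:20–18:40.
Liang ∩ Priya ∩ Chen: 13:10–14:00, 16:20–16:30, 16:40–17:10, 17:50–18:40.
Windows ≥ 30 min: 13:10–14:00, 16:40–17:10, 17:50–18:40.
Earliest such window starts at 13:10.

13:10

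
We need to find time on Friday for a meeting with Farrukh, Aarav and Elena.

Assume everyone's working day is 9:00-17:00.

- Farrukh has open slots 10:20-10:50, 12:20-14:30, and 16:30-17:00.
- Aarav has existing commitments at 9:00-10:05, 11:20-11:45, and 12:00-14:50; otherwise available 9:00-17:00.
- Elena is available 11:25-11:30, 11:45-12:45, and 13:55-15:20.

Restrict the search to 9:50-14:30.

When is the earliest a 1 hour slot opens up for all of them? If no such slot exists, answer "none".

none

Aarav free within 09:00–17:00: 10:05–11:20, 11:45–12:00, 14:50–17:00.
Farrukh ∩ Aarav: 10:20–10:50, 16:30–17:00.
Farrukh ∩ Aarav ∩ Elena: (none).
Restricted to 09:50–14:30: (none).
Windows ≥ 60 min: (none).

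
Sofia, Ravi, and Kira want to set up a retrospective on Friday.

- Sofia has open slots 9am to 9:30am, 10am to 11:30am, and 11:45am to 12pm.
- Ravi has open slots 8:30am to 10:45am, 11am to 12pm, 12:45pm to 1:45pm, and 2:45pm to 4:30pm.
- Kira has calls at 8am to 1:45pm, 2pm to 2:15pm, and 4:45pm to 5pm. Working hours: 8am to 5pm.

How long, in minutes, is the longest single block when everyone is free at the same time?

0 minutes

Kira free within 08:00–17:00: 13:45–14:00, 14:15–16:45.
Sofia ∩ Ravi: 09:00–09:30, 10:00–10:45, 11:00–11:30, 11:45–12:00.
Sofia ∩ Ravi ∩ Kira: (none).
No common window.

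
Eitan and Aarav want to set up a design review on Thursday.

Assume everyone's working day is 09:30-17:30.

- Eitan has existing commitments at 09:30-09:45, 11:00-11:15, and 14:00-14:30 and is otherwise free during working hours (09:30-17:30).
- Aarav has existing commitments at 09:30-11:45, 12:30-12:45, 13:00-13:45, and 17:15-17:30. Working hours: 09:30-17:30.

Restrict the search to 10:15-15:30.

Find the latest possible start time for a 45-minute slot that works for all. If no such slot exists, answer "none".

14:45

Eitan free within 09:30–17:30: 09:45–11:00, 11:15–14:00, 14:30–17:30.
Aarav free within 09:30–17:30: 11:45–12:30, 12:45–13:00, 13:45–17:15.
Eitan ∩ Aarav: 11:45–12:30, 12:45–13:00, 13:45–14:00, 14:30–17:15.
Restricted to 10:15–15:30: 11:45–12:30, 12:45–13:00, 13:45–14:00, 14:30–15:30.
Windows ≥ 45 min: 11:45–12:30, 14:30–15:30.
Latest start in the last window 14:30–15:30 is 15:30 − 45 min = 14:45.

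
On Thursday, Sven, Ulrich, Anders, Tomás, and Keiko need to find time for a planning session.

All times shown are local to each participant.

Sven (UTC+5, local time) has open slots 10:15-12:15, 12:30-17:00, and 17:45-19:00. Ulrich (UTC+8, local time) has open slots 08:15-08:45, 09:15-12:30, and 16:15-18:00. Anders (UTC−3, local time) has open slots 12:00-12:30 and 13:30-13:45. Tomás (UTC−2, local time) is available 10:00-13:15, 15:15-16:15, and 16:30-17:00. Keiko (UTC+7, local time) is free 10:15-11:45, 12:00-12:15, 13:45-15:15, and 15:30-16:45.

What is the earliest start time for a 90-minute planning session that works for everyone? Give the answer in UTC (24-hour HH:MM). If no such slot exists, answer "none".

none

Sven → UTC: 05:15–07:15, 07:30–12:00, 12:45–14:00.
Ulrich → UTC: 00:15–00:45, 01:15–04:30, 08:15–10:00.
Anders → UTC: 15:00–15:30, 16:30–16:45.
Tomás → UTC: 12:00–15:15, 17:15–18:15, 18:30–19:00.
Keiko → UTC: 03:15–04:45, 05:00–05:15, 06:45–08:15, 08:30–09:45.
Sven ∩ Ulrich: 08:15–10:00.
Sven ∩ Ulrich ∩ Anders: (none).
Sven ∩ Ulrich ∩ Anders ∩ Tomás: (none).
Sven ∩ Ulrich ∩ Anders ∩ Tomás ∩ Keiko: (none).
Windows ≥ 90 min: (none).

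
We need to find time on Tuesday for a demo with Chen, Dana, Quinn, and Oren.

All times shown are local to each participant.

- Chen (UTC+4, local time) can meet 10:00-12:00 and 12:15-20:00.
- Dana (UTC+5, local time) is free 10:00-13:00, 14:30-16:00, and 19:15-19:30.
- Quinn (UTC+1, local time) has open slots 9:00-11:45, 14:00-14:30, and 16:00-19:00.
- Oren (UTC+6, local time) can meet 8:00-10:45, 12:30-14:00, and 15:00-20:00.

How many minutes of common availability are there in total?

Chen → UTC: 06:00–08:00, 08:15–16:00.
Dana → UTC: 05:00–08:00, 09:30–11:00, 14:15–14:30.
Quinn → UTC: 08:00–10:45, 13:00–13:30, 15:00–18:00.
Oren → UTC: 02:00–04:45, 06:30–08:00, 09:00–14:00.
Chen ∩ Dana: 06:00–08:00, 09:30–11:00, 14:15–14:30.
Chen ∩ Dana ∩ Quinn: 09:30–10:45.
Chen ∩ Dana ∩ Quinn ∩ Oren: 09:30–10:45.
Total common minutes: 75.

75 minutes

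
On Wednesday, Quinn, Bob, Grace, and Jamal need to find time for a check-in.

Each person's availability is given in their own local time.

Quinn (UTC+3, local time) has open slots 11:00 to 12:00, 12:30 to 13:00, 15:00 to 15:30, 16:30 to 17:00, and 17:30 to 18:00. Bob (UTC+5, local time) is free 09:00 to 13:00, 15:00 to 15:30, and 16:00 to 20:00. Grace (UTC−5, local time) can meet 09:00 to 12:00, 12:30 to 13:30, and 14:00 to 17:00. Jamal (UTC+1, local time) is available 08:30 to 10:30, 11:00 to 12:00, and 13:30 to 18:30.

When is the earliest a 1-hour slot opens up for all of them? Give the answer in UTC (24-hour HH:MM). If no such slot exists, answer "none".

none

Quinn → UTC: 08:00–09:00, 09:30–10:00, 12:00–12:30, 13:30–14:00, 14:30–15:00.
Bob → UTC: 04:00–08:00, 10:00–10:30, 11:00–15:00.
Grace → UTC: 14:00–17:00, 17:30–18:30, 19:00–22:00.
Jamal → UTC: 07:30–09:30, 10:00–11:00, 12:30–17:30.
Quinn ∩ Bob: 12:00–12:30, 13:30–14:00, 14:30–15:00.
Quinn ∩ Bob ∩ Grace: 14:30–15:00.
Quinn ∩ Bob ∩ Grace ∩ Jamal: 14:30–15:00.
Windows ≥ 60 min: (none).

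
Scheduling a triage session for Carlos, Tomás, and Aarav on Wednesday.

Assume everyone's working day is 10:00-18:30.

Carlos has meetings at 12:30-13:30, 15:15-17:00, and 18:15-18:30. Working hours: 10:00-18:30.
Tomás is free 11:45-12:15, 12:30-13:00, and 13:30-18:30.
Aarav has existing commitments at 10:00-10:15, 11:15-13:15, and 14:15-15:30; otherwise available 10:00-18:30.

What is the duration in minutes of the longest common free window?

Carlos free within 10:00–18:30: 10:00–12:30, 13:30–15:15, 17:00–18:15.
Aarav free within 10:00–18:30: 10:15–11:15, 13:15–14:15, 15:30–18:30.
Carlos ∩ Tomás: 11:45–12:15, 13:30–15:15, 17:00–18:15.
Carlos ∩ Tomás ∩ Aarav: 13:30–14:15, 17:00–18:15.
Common window lengths: 45, 75 min; longest is 75.

75 minutes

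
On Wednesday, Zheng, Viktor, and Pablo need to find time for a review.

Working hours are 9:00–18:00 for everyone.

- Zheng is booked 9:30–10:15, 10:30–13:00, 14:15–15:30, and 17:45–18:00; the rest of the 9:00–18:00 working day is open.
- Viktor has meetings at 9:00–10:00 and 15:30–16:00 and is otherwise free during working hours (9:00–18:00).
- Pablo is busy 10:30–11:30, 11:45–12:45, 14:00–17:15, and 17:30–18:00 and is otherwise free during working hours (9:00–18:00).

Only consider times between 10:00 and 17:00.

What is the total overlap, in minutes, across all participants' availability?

75 minutes

Zheng free within 09:00–18:00: 09:00–09:30, 10:15–10:30, 13:00–14:15, 15:30–17:45.
Viktor free within 09:00–18:00: 10:00–15:30, 16:00–18:00.
Pablo free within 09:00–18:00: 09:00–10:30, 11:30–11:45, 12:45–14:00, 17:15–17:30.
Zheng ∩ Viktor: 10:15–10:30, 13:00–14:15, 16:00–17:45.
Zheng ∩ Viktor ∩ Pablo: 10:15–10:30, 13:00–14:00, 17:15–17:30.
Restricted to 10:00–17:00: 10:15–10:30, 13:00–14:00.
Total common minutes: 15 + 60 = 75.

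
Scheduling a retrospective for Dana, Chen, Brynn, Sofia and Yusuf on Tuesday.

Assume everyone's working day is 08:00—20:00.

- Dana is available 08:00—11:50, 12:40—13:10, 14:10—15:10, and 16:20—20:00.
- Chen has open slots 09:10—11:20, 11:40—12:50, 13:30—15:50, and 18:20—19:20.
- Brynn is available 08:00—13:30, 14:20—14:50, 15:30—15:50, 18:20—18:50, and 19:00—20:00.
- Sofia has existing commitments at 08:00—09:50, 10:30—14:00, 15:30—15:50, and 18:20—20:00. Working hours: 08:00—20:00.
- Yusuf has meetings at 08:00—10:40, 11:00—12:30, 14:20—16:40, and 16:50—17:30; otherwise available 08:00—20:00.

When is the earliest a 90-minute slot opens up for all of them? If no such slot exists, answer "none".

none

Sofia free within 08:00–20:00: 09:50–10:30, 14:00–15:30, 15:50–18:20.
Yusuf free within 08:00–20:00: 10:40–11:00, 12:30–14:20, 16:40–16:50, 17:30–20:00.
Dana ∩ Chen: 09:10–11:20, 11:40–11:50, 12:40–12:50, 14:10–15:10, 18:20–19:20.
Dana ∩ Chen ∩ Brynn: 09:10–11:20, 11:40–11:50, 12:40–12:50, 14:20–14:50, 18:20–18:50, 19:00–19:20.
Dana ∩ Chen ∩ Brynn ∩ Sofia: 09:50–10:30, 14:20–14:50.
Dana ∩ Chen ∩ Brynn ∩ Sofia ∩ Yusuf: (none).
Windows ≥ 90 min: (none).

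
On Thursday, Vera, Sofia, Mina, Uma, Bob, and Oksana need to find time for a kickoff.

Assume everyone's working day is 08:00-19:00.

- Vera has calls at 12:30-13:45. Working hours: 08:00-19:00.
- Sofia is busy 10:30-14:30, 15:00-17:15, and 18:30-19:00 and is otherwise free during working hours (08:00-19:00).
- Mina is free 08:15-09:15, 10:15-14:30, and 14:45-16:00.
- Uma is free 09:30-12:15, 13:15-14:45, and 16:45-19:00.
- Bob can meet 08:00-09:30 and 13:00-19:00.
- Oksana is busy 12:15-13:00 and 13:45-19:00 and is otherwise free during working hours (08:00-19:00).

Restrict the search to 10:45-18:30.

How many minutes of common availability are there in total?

0 minutes

Vera free within 08:00–19:00: 08:00–12:30, 13:45–19:00.
Sofia free within 08:00–19:00: 08:00–10:30, 14:30–15:00, 17:15–18:30.
Oksana free within 08:00–19:00: 08:00–12:15, 13:00–13:45.
Vera ∩ Sofia: 08:00–10:30, 14:30–15:00, 17:15–18:30.
Vera ∩ Sofia ∩ Mina: 08:15–09:15, 10:15–10:30, 14:45–15:00.
Vera ∩ Sofia ∩ Mina ∩ Uma: 10:15–10:30.
Vera ∩ Sofia ∩ Mina ∩ Uma ∩ Bob: (none).
Vera ∩ Sofia ∩ Mina ∩ Uma ∩ Bob ∩ Oksana: (none).
Restricted to 10:45–18:30: (none).
Total common minutes: 0.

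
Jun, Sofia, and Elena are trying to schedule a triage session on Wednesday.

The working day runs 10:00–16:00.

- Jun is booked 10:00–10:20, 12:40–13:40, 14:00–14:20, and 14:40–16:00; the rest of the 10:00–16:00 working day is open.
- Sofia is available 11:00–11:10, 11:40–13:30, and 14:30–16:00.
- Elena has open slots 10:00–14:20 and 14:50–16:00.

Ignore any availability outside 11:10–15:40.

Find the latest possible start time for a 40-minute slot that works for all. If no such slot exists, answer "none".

12:00

Jun free within 10:00–16:00: 10:20–12:40, 13:40–14:00, 14:20–14:40.
Jun ∩ Sofia: 11:00–11:10, 11:40–12:40, 14:30–14:40.
Jun ∩ Sofia ∩ Elena: 11:00–11:10, 11:40–12:40.
Restricted to 11:10–15:40: 11:40–12:40.
Windows ≥ 40 min: 11:40–12:40.
Latest start in the last window 11:40–12:40 is 12:40 − 40 min = 12:00.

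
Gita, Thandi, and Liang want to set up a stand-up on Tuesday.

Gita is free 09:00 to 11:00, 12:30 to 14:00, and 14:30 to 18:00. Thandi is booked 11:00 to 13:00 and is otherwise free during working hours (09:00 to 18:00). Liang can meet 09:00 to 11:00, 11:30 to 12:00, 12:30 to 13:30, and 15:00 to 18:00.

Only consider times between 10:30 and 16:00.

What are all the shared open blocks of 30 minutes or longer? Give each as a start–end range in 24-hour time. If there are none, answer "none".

Thandi free within 09:00–18:00: 09:00–11:00, 13:00–18:00.
Gita ∩ Thandi: 09:00–11:00, 13:00–14:00, 14:30–18:00.
Gita ∩ Thandi ∩ Liang: 09:00–11:00, 13:00–13:30, 15:00–18:00.
Restricted to 10:30–16:00: 10:30–11:00, 13:00–13:30, 15:00–16:00.
Windows ≥ 30 min: 10:30–11:00, 13:00–13:30, 15:00–16:00.

10:30–11:00, 13:00–13:30, 15:00–16:00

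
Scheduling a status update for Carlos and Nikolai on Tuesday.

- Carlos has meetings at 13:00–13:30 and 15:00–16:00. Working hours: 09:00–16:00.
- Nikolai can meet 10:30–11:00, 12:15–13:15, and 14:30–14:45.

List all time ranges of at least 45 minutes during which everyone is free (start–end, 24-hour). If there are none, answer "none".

12:15–13:00

Carlos free within 09:00–16:00: 09:00–13:00, 13:30–15:00.
Carlos ∩ Nikolai: 10:30–11:00, 12:15–13:00, 14:30–14:45.
Windows ≥ 45 min: 12:15–13:00.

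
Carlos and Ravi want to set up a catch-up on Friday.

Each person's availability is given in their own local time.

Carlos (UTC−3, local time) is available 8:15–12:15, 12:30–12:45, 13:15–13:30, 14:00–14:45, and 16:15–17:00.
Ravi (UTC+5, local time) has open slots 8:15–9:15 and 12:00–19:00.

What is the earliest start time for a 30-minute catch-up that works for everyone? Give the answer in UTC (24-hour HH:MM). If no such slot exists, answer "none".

11:15

Carlos → UTC: 11:15–15:15, 15:30–15:45, 16:15–16:30, 17:00–17:45, 19:15–20:00.
Ravi → UTC: 03:15–04:15, 07:00–14:00.
Carlos ∩ Ravi: 11:15–14:00.
Windows ≥ 30 min: 11:15–14:00.
Earliest such window starts at 11:15.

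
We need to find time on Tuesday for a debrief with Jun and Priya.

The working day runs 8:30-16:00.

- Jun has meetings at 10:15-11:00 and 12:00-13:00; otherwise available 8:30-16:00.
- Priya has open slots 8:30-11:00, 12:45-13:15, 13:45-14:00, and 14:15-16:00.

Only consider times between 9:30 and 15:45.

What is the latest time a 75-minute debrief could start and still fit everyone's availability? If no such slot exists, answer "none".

14:30

Jun free within 08:30–16:00: 08:30–10:15, 11:00–12:00, 13:00–16:00.
Jun ∩ Priya: 08:30–10:15, 13:00–13:15, 13:45–14:00, 14:15–16:00.
Restricted to 09:30–15:45: 09:30–10:15, 13:00–13:15, 13:45–14:00, 14:15–15:45.
Windows ≥ 75 min: 14:15–15:45.
Latest start in the last window 14:15–15:45 is 15:45 − 75 min = 14:30.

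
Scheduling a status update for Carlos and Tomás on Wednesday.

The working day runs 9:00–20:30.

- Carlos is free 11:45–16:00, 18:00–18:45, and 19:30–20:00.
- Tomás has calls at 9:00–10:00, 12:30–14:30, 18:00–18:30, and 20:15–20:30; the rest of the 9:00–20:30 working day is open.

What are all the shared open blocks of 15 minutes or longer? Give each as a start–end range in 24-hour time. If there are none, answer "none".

Tomás free within 09:00–20:30: 10:00–12:30, 14:30–18:00, 18:30–20:15.
Carlos ∩ Tomás: 11:45–12:30, 14:30–16:00, 18:30–18:45, 19:30–20:00.
Windows ≥ 15 min: 11:45–12:30, 14:30–16:00, 18:30–18:45, 19:30–20:00.

11:45–12:30, 14:30–16:00, 18:30–18:45, 19:30–20:00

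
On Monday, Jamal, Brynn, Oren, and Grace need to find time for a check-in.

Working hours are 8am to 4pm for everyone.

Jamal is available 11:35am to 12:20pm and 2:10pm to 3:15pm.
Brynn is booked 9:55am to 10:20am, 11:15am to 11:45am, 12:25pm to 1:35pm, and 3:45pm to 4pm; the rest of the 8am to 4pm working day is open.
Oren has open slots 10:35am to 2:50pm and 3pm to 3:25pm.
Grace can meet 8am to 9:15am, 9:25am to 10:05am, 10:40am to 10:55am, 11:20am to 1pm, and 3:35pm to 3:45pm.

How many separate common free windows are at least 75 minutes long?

0

Brynn free within 08:00–16:00: 08:00–09:55, 10:20–11:15, 11:45–12:25, 13:35–15:45.
Jamal ∩ Brynn: 11:45–12:20, 14:10–15:15.
Jamal ∩ Brynn ∩ Oren: 11:45–12:20, 14:10–14:50, 15:00–15:15.
Jamal ∩ Brynn ∩ Oren ∩ Grace: 11:45–12:20.
Windows ≥ 75 min: (none).
That's 0 windows.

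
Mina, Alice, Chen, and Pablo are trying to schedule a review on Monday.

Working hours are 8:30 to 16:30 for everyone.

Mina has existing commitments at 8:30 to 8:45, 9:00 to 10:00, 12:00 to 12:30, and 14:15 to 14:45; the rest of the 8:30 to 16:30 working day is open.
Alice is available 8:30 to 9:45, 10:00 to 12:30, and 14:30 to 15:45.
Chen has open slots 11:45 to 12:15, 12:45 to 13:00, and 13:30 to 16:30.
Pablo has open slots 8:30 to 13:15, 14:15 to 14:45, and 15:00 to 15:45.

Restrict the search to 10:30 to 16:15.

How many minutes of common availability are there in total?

Mina free within 08:30–16:30: 08:45–09:00, 10:00–12:00, 12:30–14:15, 14:45–16:30.
Mina ∩ Alice: 08:45–09:00, 10:00–12:00, 14:45–15:45.
Mina ∩ Alice ∩ Chen: 11:45–12:00, 14:45–15:45.
Mina ∩ Alice ∩ Chen ∩ Pablo: 11:45–12:00, 15:00–15:45.
Restricted to 10:30–16:15: 11:45–12:00, 15:00–15:45.
Total common minutes: 15 + 45 = 60.

60 minutes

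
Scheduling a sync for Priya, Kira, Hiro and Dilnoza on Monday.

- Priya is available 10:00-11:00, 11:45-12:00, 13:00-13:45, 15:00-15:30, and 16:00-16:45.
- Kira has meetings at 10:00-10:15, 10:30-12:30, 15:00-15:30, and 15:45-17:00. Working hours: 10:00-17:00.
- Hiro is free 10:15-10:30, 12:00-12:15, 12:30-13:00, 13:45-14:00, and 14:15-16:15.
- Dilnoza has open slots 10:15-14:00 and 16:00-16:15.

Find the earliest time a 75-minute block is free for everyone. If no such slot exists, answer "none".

Kira free within 10:00–17:00: 10:15–10:30, 12:30–15:00, 15:30–15:45.
Priya ∩ Kira: 10:15–10:30, 13:00–13:45.
Priya ∩ Kira ∩ Hiro: 10:15–10:30.
Priya ∩ Kira ∩ Hiro ∩ Dilnoza: 10:15–10:30.
Windows ≥ 75 min: (none).

none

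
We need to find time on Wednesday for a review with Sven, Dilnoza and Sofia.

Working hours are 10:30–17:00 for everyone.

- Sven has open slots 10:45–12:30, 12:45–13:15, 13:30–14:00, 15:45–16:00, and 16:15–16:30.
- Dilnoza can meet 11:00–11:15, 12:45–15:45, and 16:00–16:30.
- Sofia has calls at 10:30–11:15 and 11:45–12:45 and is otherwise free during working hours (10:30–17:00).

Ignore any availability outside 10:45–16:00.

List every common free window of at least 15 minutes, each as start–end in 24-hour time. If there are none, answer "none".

12:45–13:15, 13:30–14:00

Sofia free within 10:30–17:00: 11:15–11:45, 12:45–17:00.
Sven ∩ Dilnoza: 11:00–11:15, 12:45–13:15, 13:30–14:00, 16:15–16:30.
Sven ∩ Dilnoza ∩ Sofia: 12:45–13:15, 13:30–14:00, 16:15–16:30.
Restricted to 10:45–16:00: 12:45–13:15, 13:30–14:00.
Windows ≥ 15 min: 12:45–13:15, 13:30–14:00.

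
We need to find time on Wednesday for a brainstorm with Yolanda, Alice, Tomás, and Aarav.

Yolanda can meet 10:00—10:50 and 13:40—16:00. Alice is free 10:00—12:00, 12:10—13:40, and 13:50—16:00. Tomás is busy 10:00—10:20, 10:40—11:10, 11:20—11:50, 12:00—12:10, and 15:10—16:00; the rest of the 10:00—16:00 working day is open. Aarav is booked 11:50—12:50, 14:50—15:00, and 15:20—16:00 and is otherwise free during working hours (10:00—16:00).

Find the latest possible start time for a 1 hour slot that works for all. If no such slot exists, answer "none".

Tomás free within 10:00–16:00: 10:20–10:40, 11:10–11:20, 11:50–12:00, 12:10–15:10.
Aarav free within 10:00–16:00: 10:00–11:50, 12:50–14:50, 15:00–15:20.
Yolanda ∩ Alice: 10:00–10:50, 13:50–16:00.
Yolanda ∩ Alice ∩ Tomás: 10:20–10:40, 13:50–15:10.
Yolanda ∩ Alice ∩ Tomás ∩ Aarav: 10:20–10:40, 13:50–14:50, 15:00–15:10.
Windows ≥ 60 min: 13:50–14:50.
Latest start in the last window 13:50–14:50 is 14:50 − 60 min = 13:50.

13:50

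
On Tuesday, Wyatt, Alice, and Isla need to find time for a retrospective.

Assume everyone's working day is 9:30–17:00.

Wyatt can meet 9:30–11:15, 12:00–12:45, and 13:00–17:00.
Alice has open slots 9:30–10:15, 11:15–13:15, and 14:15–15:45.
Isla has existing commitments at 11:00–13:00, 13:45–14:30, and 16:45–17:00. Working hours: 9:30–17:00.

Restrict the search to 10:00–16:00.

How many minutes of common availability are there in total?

Isla free within 09:30–17:00: 09:30–11:00, 13:00–13:45, 14:30–16:45.
Wyatt ∩ Alice: 09:30–10:15, 12:00–12:45, 13:00–13:15, 14:15–15:45.
Wyatt ∩ Alice ∩ Isla: 09:30–10:15, 13:00–13:15, 14:30–15:45.
Restricted to 10:00–16:00: 10:00–10:15, 13:00–13:15, 14:30–15:45.
Total common minutes: 15 + 15 + 75 = 105.

105 minutes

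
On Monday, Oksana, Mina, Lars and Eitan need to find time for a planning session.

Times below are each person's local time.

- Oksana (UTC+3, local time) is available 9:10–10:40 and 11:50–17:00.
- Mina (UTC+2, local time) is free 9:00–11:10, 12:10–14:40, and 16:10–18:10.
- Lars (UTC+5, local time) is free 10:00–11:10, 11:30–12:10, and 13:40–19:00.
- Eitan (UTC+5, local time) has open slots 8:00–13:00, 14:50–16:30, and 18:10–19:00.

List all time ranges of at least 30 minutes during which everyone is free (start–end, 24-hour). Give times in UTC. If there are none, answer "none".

Oksana → UTC: 06:10–07:40, 08:50–14:00.
Mina → UTC: 07:00–09:10, 10:10–12:40, 14:10–16:10.
Lars → UTC: 05:00–06:10, 06:30–07:10, 08:40–14:00.
Eitan → UTC: 03:00–08:00, 09:50–11:30, 13:10–14:00.
Oksana ∩ Mina: 07:00–07:40, 08:50–09:10, 10:10–12:40.
Oksana ∩ Mina ∩ Lars: 07:00–07:10, 08:50–09:10, 10:10–12:40.
Oksana ∩ Mina ∩ Lars ∩ Eitan: 07:00–07:10, 10:10–11:30.
Windows ≥ 30 min: 10:10–11:30.

10:10–11:30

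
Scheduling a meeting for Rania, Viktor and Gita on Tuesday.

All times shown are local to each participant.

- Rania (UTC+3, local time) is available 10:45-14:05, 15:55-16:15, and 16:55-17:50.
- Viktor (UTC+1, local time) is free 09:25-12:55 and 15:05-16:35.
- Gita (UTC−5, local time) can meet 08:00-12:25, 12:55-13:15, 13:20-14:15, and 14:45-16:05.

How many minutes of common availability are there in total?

45 minutes

Rania → UTC: 07:45–11:05, 12:55–13:15, 13:55–14:50.
Viktor → UTC: 08:25–11:55, 14:05–15:35.
Gita → UTC: 13:00–17:25, 17:55–18:15, 18:20–19:15, 19:45–21:05.
Rania ∩ Viktor: 08:25–11:05, 14:05–14:50.
Rania ∩ Viktor ∩ Gita: 14:05–14:50.
Total common minutes: 45.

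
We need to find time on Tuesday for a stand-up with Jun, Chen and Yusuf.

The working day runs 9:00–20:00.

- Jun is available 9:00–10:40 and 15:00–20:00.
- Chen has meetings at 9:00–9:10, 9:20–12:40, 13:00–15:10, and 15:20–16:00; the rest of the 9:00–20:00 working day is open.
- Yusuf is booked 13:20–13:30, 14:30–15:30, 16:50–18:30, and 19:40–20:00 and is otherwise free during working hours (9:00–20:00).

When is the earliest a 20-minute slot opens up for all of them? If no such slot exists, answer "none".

Chen free within 09:00–20:00: 09:10–09:20, 12:40–13:00, 15:10–15:20, 16:00–20:00.
Yusuf free within 09:00–20:00: 09:00–13:20, 13:30–14:30, 15:30–16:50, 18:30–19:40.
Jun ∩ Chen: 09:10–09:20, 15:10–15:20, 16:00–20:00.
Jun ∩ Chen ∩ Yusuf: 09:10–09:20, 16:00–16:50, 18:30–19:40.
Windows ≥ 20 min: 16:00–16:50, 18:30–19:40.
Earliest such window starts at 16:00.

16:00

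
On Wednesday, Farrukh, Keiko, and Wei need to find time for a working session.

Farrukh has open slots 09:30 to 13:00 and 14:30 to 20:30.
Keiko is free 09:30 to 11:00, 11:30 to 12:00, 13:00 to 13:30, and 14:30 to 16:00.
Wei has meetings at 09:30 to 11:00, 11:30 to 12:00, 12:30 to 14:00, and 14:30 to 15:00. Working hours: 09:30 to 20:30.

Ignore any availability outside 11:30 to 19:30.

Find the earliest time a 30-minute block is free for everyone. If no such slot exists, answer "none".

Wei free within 09:30–20:30: 11:00–11:30, 12:00–12:30, 14:00–14:30, 15:00–20:30.
Farrukh ∩ Keiko: 09:30–11:00, 11:30–12:00, 14:30–16:00.
Farrukh ∩ Keiko ∩ Wei: 15:00–16:00.
Restricted to 11:30–19:30: 15:00–16:00.
Windows ≥ 30 min: 15:00–16:00.
Earliest such window starts at 15:00.

15:00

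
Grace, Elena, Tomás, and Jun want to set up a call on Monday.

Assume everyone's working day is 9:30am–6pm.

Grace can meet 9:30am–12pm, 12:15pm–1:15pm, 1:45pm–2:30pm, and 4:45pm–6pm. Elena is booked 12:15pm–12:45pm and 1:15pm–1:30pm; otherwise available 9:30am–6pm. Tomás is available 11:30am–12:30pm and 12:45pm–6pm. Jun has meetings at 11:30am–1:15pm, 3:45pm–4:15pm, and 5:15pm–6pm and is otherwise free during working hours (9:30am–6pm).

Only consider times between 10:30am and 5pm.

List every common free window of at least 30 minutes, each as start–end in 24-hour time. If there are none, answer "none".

13:45–14:30

Elena free within 09:30–18:00: 09:30–12:15, 12:45–13:15, 13:30–18:00.
Jun free within 09:30–18:00: 09:30–11:30, 13:15–15:45, 16:15–17:15.
Grace ∩ Elena: 09:30–12:00, 12:45–13:15, 13:45–14:30, 16:45–18:00.
Grace ∩ Elena ∩ Tomás: 11:30–12:00, 12:45–13:15, 13:45–14:30, 16:45–18:00.
Grace ∩ Elena ∩ Tomás ∩ Jun: 13:45–14:30, 16:45–17:15.
Restricted to 10:30–17:00: 13:45–14:30, 16:45–17:00.
Windows ≥ 30 min: 13:45–14:30.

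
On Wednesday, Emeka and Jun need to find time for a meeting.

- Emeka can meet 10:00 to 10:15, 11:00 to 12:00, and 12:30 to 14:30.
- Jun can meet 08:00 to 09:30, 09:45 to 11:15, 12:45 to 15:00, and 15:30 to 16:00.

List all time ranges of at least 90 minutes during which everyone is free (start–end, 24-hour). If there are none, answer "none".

12:45–14:30

Emeka ∩ Jun: 10:00–10:15, 11:00–11:15, 12:45–14:30.
Windows ≥ 90 min: 12:45–14:30.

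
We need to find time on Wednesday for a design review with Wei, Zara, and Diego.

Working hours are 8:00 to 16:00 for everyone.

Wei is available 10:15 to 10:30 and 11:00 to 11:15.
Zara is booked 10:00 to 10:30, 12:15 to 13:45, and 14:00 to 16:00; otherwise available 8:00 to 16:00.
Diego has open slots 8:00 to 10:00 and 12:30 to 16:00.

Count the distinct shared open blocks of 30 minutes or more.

0

Zara free within 08:00–16:00: 08:00–10:00, 10:30–12:15, 13:45–14:00.
Wei ∩ Zara: 11:00–11:15.
Wei ∩ Zara ∩ Diego: (none).
Windows ≥ 30 min: (none).
That's 0 windows.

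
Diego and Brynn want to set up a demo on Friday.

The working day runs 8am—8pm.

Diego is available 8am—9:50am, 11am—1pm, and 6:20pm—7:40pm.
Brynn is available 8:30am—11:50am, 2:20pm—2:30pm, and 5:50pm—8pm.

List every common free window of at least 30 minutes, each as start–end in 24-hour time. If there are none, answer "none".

Diego ∩ Brynn: 08:30–09:50, 11:00–11:50, 18:20–19:40.
Windows ≥ 30 min: 08:30–09:50, 11:00–11:50, 18:20–19:40.

08:30–09:50, 11:00–11:50, 18:20–19:40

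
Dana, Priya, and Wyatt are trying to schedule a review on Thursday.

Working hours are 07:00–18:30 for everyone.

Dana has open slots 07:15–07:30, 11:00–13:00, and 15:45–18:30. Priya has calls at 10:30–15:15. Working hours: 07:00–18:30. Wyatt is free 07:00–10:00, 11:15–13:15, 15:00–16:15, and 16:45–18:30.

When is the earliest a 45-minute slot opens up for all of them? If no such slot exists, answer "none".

16:45

Priya free within 07:00–18:30: 07:00–10:30, 15:15–18:30.
Dana ∩ Priya: 07:15–07:30, 15:45–18:30.
Dana ∩ Priya ∩ Wyatt: 07:15–07:30, 15:45–16:15, 16:45–18:30.
Windows ≥ 45 min: 16:45–18:30.
Earliest such window starts at 16:45.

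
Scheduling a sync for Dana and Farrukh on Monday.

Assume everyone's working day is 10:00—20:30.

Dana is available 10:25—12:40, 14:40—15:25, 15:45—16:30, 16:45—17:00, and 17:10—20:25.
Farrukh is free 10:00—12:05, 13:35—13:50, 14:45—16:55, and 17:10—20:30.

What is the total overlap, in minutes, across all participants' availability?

390 minutes

Dana ∩ Farrukh: 10:25–12:05, 14:45–15:25, 15:45–16:30, 16:45–16:55, 17:10–20:25.
Total common minutes: 100 + 40 + 45 + 10 + 195 = 390.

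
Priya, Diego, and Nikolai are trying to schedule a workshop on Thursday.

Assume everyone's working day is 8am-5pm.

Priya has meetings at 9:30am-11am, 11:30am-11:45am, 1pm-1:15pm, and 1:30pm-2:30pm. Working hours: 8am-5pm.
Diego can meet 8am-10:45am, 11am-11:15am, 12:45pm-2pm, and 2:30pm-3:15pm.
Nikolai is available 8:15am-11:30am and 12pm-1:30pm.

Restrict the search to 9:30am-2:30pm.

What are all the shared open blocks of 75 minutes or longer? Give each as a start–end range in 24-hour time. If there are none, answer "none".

none

Priya free within 08:00–17:00: 08:00–09:30, 11:00–11:30, 11:45–13:00, 13:15–13:30, 14:30–17:00.
Priya ∩ Diego: 08:00–09:30, 11:00–11:15, 12:45–13:00, 13:15–13:30, 14:30–15:15.
Priya ∩ Diego ∩ Nikolai: 08:15–09:30, 11:00–11:15, 12:45–13:00, 13:15–13:30.
Restricted to 09:30–14:30: 11:00–11:15, 12:45–13:00, 13:15–13:30.
Windows ≥ 75 min: (none).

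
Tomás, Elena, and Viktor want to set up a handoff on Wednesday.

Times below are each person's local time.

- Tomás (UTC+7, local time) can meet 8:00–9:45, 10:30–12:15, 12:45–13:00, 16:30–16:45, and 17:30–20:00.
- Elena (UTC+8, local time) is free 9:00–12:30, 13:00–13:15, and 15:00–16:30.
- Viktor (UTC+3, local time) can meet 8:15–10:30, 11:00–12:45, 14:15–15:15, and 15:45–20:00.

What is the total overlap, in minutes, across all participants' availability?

0 minutes

Tomás → UTC: 01:00–02:45, 03:30–05:15, 05:45–06:00, 09:30–09:45, 10:30–13:00.
Elena → UTC: 01:00–04:30, 05:00–05:15, 07:00–08:30.
Viktor → UTC: 05:15–07:30, 08:00–09:45, 11:15–12:15, 12:45–17:00.
Tomás ∩ Elena: 01:00–02:45, 03:30–04:30, 05:00–05:15.
Tomás ∩ Elena ∩ Viktor: (none).
Total common minutes: 0.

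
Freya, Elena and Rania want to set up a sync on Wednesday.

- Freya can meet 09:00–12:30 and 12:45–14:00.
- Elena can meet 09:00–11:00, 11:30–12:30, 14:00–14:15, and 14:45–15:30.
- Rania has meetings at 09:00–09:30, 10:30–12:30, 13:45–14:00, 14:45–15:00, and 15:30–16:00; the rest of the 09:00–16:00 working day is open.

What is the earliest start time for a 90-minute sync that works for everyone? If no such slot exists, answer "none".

Rania free within 09:00–16:00: 09:30–10:30, 12:30–13:45, 14:00–14:45, 15:00–15:30.
Freya ∩ Elena: 09:00–11:00, 11:30–12:30.
Freya ∩ Elena ∩ Rania: 09:30–10:30.
Windows ≥ 90 min: (none).

none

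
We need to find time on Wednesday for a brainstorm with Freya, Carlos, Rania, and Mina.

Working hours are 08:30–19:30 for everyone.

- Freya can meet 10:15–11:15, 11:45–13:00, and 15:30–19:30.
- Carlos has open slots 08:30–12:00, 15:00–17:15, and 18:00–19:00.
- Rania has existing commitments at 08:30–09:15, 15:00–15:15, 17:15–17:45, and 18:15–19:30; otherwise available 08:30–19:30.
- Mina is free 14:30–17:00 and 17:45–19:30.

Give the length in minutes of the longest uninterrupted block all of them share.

Rania free within 08:30–19:30: 09:15–15:00, 15:15–17:15, 17:45–18:15.
Freya ∩ Carlos: 10:15–11:15, 11:45–12:00, 15:30–17:15, 18:00–19:00.
Freya ∩ Carlos ∩ Rania: 10:15–11:15, 11:45–12:00, 15:30–17:15, 18:00–18:15.
Freya ∩ Carlos ∩ Rania ∩ Mina: 15:30–17:00, 18:00–18:15.
Common window lengths: 90, 15 min; longest is 90.

90 minutes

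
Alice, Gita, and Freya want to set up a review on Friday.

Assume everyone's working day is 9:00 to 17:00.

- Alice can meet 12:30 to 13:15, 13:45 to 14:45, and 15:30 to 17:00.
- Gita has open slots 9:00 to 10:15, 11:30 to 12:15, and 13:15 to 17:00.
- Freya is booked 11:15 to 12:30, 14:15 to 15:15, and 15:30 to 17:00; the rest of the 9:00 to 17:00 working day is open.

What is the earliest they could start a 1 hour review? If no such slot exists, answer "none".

none

Freya free within 09:00–17:00: 09:00–11:15, 12:30–14:15, 15:15–15:30.
Alice ∩ Gita: 13:45–14:45, 15:30–17:00.
Alice ∩ Gita ∩ Freya: 13:45–14:15.
Windows ≥ 60 min: (none).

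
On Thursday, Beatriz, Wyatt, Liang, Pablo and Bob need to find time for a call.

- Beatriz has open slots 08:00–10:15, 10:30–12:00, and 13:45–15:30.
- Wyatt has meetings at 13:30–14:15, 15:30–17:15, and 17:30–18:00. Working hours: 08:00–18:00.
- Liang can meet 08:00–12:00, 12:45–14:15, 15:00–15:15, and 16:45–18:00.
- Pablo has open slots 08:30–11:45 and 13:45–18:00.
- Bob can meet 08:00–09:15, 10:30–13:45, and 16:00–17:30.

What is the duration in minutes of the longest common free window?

Wyatt free within 08:00–18:00: 08:00–13:30, 14:15–15:30, 17:15–17:30.
Beatriz ∩ Wyatt: 08:00–10:15, 10:30–12:00, 14:15–15:30.
Beatriz ∩ Wyatt ∩ Liang: 08:00–10:15, 10:30–12:00, 15:00–15:15.
Beatriz ∩ Wyatt ∩ Liang ∩ Pablo: 08:30–10:15, 10:30–11:45, 15:00–15:15.
Beatriz ∩ Wyatt ∩ Liang ∩ Pablo ∩ Bob: 08:30–09:15, 10:30–11:45.
Common window lengths: 45, 75 min; longest is 75.

75 minutes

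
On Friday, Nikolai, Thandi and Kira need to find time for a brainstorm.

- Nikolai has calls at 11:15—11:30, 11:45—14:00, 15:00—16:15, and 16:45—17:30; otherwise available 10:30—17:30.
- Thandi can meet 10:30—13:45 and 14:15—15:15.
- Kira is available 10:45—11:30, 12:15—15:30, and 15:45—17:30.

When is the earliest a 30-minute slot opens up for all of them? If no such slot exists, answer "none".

Nikolai free within 10:30–17:30: 10:30–11:15, 11:30–11:45, 14:00–15:00, 16:15–16:45.
Nikolai ∩ Thandi: 10:30–11:15, 11:30–11:45, 14:15–15:00.
Nikolai ∩ Thandi ∩ Kira: 10:45–11:15, 14:15–15:00.
Windows ≥ 30 min: 10:45–11:15, 14:15–15:00.
Earliest such window starts at 10:45.

10:45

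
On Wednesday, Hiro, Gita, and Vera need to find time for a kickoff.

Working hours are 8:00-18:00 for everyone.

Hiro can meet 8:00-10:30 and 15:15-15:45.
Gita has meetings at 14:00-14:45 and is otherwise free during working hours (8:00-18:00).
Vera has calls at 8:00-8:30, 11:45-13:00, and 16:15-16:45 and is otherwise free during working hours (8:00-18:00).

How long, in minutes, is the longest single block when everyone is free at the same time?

120 minutes

Gita free within 08:00–18:00: 08:00–14:00, 14:45–18:00.
Vera free within 08:00–18:00: 08:30–11:45, 13:00–16:15, 16:45–18:00.
Hiro ∩ Gita: 08:00–10:30, 15:15–15:45.
Hiro ∩ Gita ∩ Vera: 08:30–10:30, 15:15–15:45.
Common window lengths: 120, 30 min; longest is 120.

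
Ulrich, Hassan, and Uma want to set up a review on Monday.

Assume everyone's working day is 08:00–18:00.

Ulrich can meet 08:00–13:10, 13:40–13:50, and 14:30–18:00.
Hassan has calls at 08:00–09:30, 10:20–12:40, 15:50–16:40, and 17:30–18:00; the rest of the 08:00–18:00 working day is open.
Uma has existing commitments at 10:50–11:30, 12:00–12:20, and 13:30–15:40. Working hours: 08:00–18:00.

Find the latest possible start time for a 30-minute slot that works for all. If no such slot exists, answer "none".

17:00

Hassan free within 08:00–18:00: 09:30–10:20, 12:40–15:50, 16:40–17:30.
Uma free within 08:00–18:00: 08:00–10:50, 11:30–12:00, 12:20–13:30, 15:40–18:00.
Ulrich ∩ Hassan: 09:30–10:20, 12:40–13:10, 13:40–13:50, 14:30–15:50, 16:40–17:30.
Ulrich ∩ Hassan ∩ Uma: 09:30–10:20, 12:40–13:10, 15:40–15:50, 16:40–17:30.
Windows ≥ 30 min: 09:30–10:20, 12:40–13:10, 16:40–17:30.
Latest start in the last window 16:40–17:30 is 17:30 − 30 min = 17:00.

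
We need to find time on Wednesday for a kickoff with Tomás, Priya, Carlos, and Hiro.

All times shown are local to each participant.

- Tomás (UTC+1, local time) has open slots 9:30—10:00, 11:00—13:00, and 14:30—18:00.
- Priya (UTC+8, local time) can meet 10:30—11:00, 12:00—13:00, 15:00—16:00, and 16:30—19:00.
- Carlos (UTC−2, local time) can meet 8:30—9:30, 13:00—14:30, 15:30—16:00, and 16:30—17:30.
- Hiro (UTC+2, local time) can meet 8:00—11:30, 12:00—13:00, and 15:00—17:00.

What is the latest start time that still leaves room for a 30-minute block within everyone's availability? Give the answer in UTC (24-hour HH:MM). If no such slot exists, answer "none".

10:30

Tomás → UTC: 08:30–09:00, 10:00–12:00, 13:30–17:00.
Priya → UTC: 02:30–03:00, 04:00–05:00, 07:00–08:00, 08:30–11:00.
Carlos → UTC: 10:30–11:30, 15:00–16:30, 17:30–18:00, 18:30–19:30.
Hiro → UTC: 06:00–09:30, 10:00–11:00, 13:00–15:00.
Tomás ∩ Priya: 08:30–09:00, 10:00–11:00.
Tomás ∩ Priya ∩ Carlos: 10:30–11:00.
Tomás ∩ Priya ∩ Carlos ∩ Hiro: 10:30–11:00.
Windows ≥ 30 min: 10:30–11:00.
Latest start in the last window 10:30–11:00 is 11:00 − 30 min = 10:30.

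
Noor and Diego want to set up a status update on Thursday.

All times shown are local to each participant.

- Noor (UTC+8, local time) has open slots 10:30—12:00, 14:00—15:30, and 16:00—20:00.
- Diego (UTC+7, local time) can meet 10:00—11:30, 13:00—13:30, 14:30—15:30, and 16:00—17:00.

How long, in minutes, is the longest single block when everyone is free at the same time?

60 minutes

Noor → UTC: 02:30–04:00, 06:00–07:30, 08:00–12:00.
Diego → UTC: 03:00–04:30, 06:00–06:30, 07:30–08:30, 09:00–10:00.
Noor ∩ Diego: 03:00–04:00, 06:00–06:30, 08:00–08:30, 09:00–10:00.
Common window lengths: 60, 30, 30, 60 min; longest is 60.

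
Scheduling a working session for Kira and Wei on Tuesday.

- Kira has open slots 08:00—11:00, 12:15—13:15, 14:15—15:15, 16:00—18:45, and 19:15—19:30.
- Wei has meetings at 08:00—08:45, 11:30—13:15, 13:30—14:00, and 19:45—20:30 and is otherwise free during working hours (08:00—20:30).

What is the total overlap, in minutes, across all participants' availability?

375 minutes

Wei free within 08:00–20:30: 08:45–11:30, 13:15–13:30, 14:00–19:45.
Kira ∩ Wei: 08:45–11:00, 14:15–15:15, 16:00–18:45, 19:15–19:30.
Total common minutes: 135 + 60 + 165 + 15 = 375.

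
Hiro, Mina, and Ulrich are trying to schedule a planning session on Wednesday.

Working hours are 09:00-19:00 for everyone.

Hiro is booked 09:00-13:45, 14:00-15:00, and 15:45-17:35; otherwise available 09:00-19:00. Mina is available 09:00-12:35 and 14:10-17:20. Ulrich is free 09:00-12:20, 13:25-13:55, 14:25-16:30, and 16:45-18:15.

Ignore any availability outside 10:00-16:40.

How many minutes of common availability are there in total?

Hiro free within 09:00–19:00: 13:45–14:00, 15:00–15:45, 17:35–19:00.
Hiro ∩ Mina: 15:00–15:45.
Hiro ∩ Mina ∩ Ulrich: 15:00–15:45.
Restricted to 10:00–16:40: 15:00–15:45.
Total common minutes: 45.

45 minutes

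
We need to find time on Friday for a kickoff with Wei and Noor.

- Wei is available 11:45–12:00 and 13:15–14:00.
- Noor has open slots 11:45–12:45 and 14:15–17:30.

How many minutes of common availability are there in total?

Wei ∩ Noor: 11:45–12:00.
Total common minutes: 15.

15 minutes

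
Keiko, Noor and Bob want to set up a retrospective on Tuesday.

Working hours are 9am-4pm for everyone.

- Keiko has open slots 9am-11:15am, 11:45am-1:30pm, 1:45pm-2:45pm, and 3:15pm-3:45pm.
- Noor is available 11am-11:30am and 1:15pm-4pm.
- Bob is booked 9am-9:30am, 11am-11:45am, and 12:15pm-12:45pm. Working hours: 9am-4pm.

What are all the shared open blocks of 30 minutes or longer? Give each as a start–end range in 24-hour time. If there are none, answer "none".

13:45–14:45, 15:15–15:45

Bob free within 09:00–16:00: 09:30–11:00, 11:45–12:15, 12:45–16:00.
Keiko ∩ Noor: 11:00–11:15, 13:15–13:30, 13:45–14:45, 15:15–15:45.
Keiko ∩ Noor ∩ Bob: 13:15–13:30, 13:45–14:45, 15:15–15:45.
Windows ≥ 30 min: 13:45–14:45, 15:15–15:45.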